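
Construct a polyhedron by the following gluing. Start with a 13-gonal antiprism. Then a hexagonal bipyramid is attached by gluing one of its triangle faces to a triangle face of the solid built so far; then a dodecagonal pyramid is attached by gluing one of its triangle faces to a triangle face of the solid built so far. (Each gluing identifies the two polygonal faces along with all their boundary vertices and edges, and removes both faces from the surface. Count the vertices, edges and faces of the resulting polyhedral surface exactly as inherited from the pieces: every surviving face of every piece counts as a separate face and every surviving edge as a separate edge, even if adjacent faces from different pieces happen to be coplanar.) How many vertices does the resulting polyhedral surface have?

41

A 13-gonal antiprism: V=26, E=52, F=28.
Attach a hexagonal bipyramid (V=8, E=18, F=12) along a 3-gon: merge 3 vertices and 3 edges, delete both glued faces → V=31, E=67, F=38.
Attach a dodecagonal pyramid (V=13, E=24, F=13) along a 3-gon: merge 3 vertices and 3 edges, delete both glued faces → V=41, E=88, F=49.
Check: V − E + F = 41 − 88 + 49 = 2.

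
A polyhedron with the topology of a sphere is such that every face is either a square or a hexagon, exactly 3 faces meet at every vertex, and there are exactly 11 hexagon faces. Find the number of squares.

6

Let x be the number of squares; then F = 11 + x.
Edge–face incidences: 2E = 6·11 + 4·x = 66 + 4x.
Every vertex has degree 3, so 3V = 2E.
Euler: V − E + F = 2 ⇒ (2E)/3 − E + (11 + x) = 2.
Multiply by 6: 2·(2E) − 3·(2E) + 6·(11 + x) = 12, i.e. 66 + 6x − (66 + 4x) = 12.
Collecting terms: 2x = 12, so x = 6.
Then 2E = 66 + 4·6 = 90, so E = 45, V = 2E/3 = 30, F = 11 + 6 = 17.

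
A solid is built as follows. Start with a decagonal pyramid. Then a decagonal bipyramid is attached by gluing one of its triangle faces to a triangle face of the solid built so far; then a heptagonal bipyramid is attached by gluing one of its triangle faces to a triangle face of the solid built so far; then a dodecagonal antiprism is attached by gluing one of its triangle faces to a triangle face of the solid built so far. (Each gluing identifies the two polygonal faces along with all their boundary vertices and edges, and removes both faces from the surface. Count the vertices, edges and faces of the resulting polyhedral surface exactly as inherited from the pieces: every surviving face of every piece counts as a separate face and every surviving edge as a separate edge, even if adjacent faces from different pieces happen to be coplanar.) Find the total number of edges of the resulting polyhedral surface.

110

A decagonal pyramid: V=11, E=20, F=11.
Attach a decagonal bipyramid (V=12, E=30, F=20) along a 3-gon: merge 3 vertices and 3 edges, delete both glued faces → V=20, E=47, F=29.
Attach a heptagonal bipyramid (V=9, E=21, F=14) along a 3-gon: merge 3 vertices and 3 edges, delete both glued faces → V=26, E=65, F=41.
Attach a dodecagonal antiprism (V=24, E=48, F=26) along a 3-gon: merge 3 vertices and 3 edges, delete both glued faces → V=47, E=110, F=65.
Check: V − E + F = 47 − 110 + 65 = 2.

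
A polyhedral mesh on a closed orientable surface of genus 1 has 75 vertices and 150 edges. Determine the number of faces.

For a closed orientable surface of genus 1, χ = 2 − 2·1 = 0.
F = 0 − V + E = 0 − 75 + 150 = 75.

75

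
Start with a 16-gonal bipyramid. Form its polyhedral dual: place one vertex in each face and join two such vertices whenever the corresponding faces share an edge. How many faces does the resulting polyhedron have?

The base solid has V = 18, E = 48, F = 32.
The dual swaps V and F and preserves E: V′ = F = 32, E′ = E = 48, F′ = V = 18.

18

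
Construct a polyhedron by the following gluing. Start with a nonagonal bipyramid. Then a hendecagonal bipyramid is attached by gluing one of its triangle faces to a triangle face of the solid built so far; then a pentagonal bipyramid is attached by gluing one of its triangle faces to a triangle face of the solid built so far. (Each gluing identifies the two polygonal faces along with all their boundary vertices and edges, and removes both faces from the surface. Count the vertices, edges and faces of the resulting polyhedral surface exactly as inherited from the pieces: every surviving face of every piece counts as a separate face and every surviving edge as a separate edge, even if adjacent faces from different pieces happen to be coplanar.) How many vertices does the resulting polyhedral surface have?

A nonagonal bipyramid: V=11, E=27, F=18.
Attach a hendecagonal bipyramid (V=13, E=33, F=22) along a 3-gon: merge 3 vertices and 3 edges, delete both glued faces → V=21, E=57, F=38.
Attach a pentagonal bipyramid (V=7, E=15, F=10) along a 3-gon: merge 3 vertices and 3 edges, delete both glued faces → V=25, E=69, F=46.
Check: V − E + F = 25 − 69 + 46 = 2.

25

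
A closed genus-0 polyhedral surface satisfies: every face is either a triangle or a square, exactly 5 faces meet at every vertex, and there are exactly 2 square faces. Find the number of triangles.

24

Let x be the number of triangles; then F = 2 + x.
Edge–face incidences: 2E = 4·2 + 3·x = 8 + 3x.
Every vertex has degree 5, so 5V = 2E.
Euler: V − E + F = 2 ⇒ (2E)/5 − E + (2 + x) = 2.
Multiply by 10: 2·(2E) − 5·(2E) + 10·(2 + x) = 20, i.e. 20 + 10x − 3·(8 + 3x) = 20.
Collecting terms: x − 4 = 20, so x = 24.
Then 2E = 8 + 3·24 = 80, so E = 40, V = 2E/5 = 16, F = 2 + 24 = 26.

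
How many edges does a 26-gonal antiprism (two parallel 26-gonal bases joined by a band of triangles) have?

An antiprism on an n-gon has two n-gon caps and 2n triangles: V = 2·26 = 52, E = 4·26 = 104, F = 2·26 + 2 = 54.
Check: V − E + F = 52 − 104 + 54 = 2.

104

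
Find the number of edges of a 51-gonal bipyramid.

A bipyramid over an n-gon has 2n triangular faces and n + 2 vertices: V = 51 + 2 = 53, E = 3·51 = 153, F = 2·51 = 102.

153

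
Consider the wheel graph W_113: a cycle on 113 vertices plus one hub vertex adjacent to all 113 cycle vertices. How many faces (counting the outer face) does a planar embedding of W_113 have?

114

W_113 has V = 113 + 1 = 114 vertices and E = 2·113 = 226 edges.
By Euler's formula F = 2 − V + E = 2 − 114 + 226 = 114.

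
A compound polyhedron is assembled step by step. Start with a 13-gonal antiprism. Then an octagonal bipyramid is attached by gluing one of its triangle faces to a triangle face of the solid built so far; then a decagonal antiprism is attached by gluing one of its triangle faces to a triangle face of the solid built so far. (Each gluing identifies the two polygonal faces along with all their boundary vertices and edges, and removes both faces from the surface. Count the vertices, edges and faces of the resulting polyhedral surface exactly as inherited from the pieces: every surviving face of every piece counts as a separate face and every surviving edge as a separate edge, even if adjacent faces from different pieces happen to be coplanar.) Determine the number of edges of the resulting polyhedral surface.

A 13-gonal antiprism: V=26, E=52, F=28.
Attach an octagonal bipyramid (V=10, E=24, F=16) along a 3-gon: merge 3 vertices and 3 edges, delete both glued faces → V=33, E=73, F=42.
Attach a decagonal antiprism (V=20, E=40, F=22) along a 3-gon: merge 3 vertices and 3 edges, delete both glued faces → V=50, E=110, F=62.
Check: V − E + F = 50 − 110 + 62 = 2.

110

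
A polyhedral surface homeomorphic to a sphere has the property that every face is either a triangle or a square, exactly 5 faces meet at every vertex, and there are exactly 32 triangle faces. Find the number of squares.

6

Let x be the number of squares; then F = 32 + x.
Edge–face incidences: 2E = 3·32 + 4·x = 96 + 4x.
Every vertex has degree 5, so 5V = 2E.
Euler: V − E + F = 2 ⇒ (2E)/5 − E + (32 + x) = 2.
Multiply by 10: 2·(2E) − 5·(2E) + 10·(32 + x) = 20, i.e. 320 + 10x − 3·(96 + 4x) = 20.
Collecting terms: −2x + 32 = 20, so −2x = −12, so x = 6.
Then 2E = 96 + 4·6 = 120, so E = 60, V = 2E/5 = 24, F = 32 + 6 = 38.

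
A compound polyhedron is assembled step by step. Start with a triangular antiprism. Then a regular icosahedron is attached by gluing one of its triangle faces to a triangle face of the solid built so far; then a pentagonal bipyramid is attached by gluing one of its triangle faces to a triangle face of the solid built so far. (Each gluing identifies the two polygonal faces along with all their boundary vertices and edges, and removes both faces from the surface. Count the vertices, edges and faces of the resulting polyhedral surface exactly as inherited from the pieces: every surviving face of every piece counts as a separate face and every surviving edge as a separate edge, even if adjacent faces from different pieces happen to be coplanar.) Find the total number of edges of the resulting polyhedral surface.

A triangular antiprism: V=6, E=12, F=8.
Attach a regular icosahedron (V=12, E=30, F=20) along a 3-gon: merge 3 vertices and 3 edges, delete both glued faces → V=15, E=39, F=26.
Attach a pentagonal bipyramid (V=7, E=15, F=10) along a 3-gon: merge 3 vertices and 3 edges, delete both glued faces → V=19, E=51, F=34.
Check: V − E + F = 19 − 51 + 34 = 2.

51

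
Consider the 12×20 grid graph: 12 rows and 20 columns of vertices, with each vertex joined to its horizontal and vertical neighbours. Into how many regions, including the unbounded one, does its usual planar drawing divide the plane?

210

The grid has V = 12·20 = 240 vertices and E = 12·19 + 20·11 = 448 edges.
F = 2 − V + E = 2 − 240 + 448 = 210.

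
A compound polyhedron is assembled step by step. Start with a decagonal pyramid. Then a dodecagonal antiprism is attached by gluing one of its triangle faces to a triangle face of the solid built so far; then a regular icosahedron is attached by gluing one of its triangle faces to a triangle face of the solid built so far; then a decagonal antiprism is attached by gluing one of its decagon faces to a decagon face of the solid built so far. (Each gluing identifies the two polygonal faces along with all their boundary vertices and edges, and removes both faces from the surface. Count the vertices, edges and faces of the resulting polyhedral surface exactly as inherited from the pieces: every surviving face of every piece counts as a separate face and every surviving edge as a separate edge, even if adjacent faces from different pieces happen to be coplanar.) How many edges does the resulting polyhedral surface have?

A decagonal pyramid: V=11, E=20, F=11.
Attach a dodecagonal antiprism (V=24, E=48, F=26) along a 3-gon: merge 3 vertices and 3 edges, delete both glued faces → V=32, E=65, F=35.
Attach a regular icosahedron (V=12, E=30, F=20) along a 3-gon: merge 3 vertices and 3 edges, delete both glued faces → V=41, E=92, F=53.
Attach a decagonal antiprism (V=20, E=40, F=22) along a 10-gon: merge 10 vertices and 10 edges, delete both glued faces → V=51, E=122, F=73.
Check: V − E + F = 51 − 122 + 73 = 2.

122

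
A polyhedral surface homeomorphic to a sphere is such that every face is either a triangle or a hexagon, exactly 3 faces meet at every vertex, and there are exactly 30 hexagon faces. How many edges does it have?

Let x be the number of triangles; then F = 30 + x.
Edge–face incidences: 2E = 6·30 + 3·x = 180 + 3x.
Every vertex has degree 3, so 3V = 2E.
Euler: V − E + F = 2 ⇒ (2E)/3 − E + (30 + x) = 2.
Multiply by 6: 2·(2E) − 3·(2E) + 6·(30 + x) = 12, i.e. 180 + 6x − (180 + 3x) = 12.
Collecting terms: 3x = 12, so x = 4.
Then 2E = 180 + 3·4 = 192, so E = 96, V = 2E/3 = 64, F = 30 + 4 = 34.

96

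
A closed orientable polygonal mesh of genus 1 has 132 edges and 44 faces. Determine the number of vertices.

For a closed orientable surface of genus 1, χ = 2 − 2·1 = 0.
V = 0 + E − F = 0 + 132 − 44 = 88.

88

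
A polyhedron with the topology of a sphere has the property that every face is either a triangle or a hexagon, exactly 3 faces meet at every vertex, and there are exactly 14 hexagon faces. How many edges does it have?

48

Let x be the number of triangles; then F = 14 + x.
Edge–face incidences: 2E = 6·14 + 3·x = 84 + 3x.
Every vertex has degree 3, so 3V = 2E.
Euler: V − E + F = 2 ⇒ (2E)/3 − E + (14 + x) = 2.
Multiply by 6: 2·(2E) − 3·(2E) + 6·(14 + x) = 12, i.e. 84 + 6x − (84 + 3x) = 12.
Collecting terms: 3x = 12, so x = 4.
Then 2E = 84 + 3·4 = 96, so E = 48, V = 2E/3 = 32, F = 14 + 4 = 18.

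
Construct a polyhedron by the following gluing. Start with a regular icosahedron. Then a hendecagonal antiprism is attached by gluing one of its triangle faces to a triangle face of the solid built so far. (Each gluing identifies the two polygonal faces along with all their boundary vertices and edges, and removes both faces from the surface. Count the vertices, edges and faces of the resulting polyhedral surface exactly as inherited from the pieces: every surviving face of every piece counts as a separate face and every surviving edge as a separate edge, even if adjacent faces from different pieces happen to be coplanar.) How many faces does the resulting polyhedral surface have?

A regular icosahedron: V=12, E=30, F=20.
Attach a hendecagonal antiprism (V=22, E=44, F=24) along a 3-gon: merge 3 vertices and 3 edges, delete both glued faces → V=31, E=71, F=42.
Check: V − E + F = 31 − 71 + 42 = 2.

42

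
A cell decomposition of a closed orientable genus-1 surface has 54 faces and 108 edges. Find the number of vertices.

54

For a closed orientable surface of genus 1, χ = 2 − 2·1 = 0.
V = 0 + E − F = 0 + 108 − 54 = 54.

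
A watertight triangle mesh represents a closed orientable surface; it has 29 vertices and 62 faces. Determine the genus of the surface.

Every face is a triangle, so 2E = 3·62 = 186, giving E = 93.
χ = V − E + F = 29 − 93 + 62 = -2.
For a closed orientable surface χ = 2 − 2g, so g = (2 − (-2))/2 = 2.

2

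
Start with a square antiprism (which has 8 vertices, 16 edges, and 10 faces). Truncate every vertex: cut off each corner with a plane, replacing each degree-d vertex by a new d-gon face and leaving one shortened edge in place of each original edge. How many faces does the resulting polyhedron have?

18

Truncation replaces each original edge-end by a new vertex, so V′ = 2E = 32.
Each original edge survives, and each old vertex of degree d contributes d new edges; summing degrees gives Σd = 2E, so E′ = E + 2E = 3E = 48.
Each original face survives and each original vertex becomes one new face: F′ = F + V = 18.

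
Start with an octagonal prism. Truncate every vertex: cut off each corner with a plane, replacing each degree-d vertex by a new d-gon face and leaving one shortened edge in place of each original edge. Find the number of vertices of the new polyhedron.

48

The base solid has V = 16, E = 24, F = 10.
Truncation replaces each original edge-end by a new vertex, so V′ = 2E = 48.
Each original edge survives, and each old vertex of degree d contributes d new edges; summing degrees gives Σd = 2E, so E′ = E + 2E = 3E = 72.
Each original face survives and each original vertex becomes one new face: F′ = F + V = 26.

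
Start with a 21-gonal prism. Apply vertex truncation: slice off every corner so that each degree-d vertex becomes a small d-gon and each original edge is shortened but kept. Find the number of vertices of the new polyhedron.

126

The base solid has V = 42, E = 63, F = 23.
Truncation replaces each original edge-end by a new vertex, so V′ = 2E = 126.
Each original edge survives, and each old vertex of degree d contributes d new edges; summing degrees gives Σd = 2E, so E′ = E + 2E = 3E = 189.
Each original face survives and each original vertex becomes one new face: F′ = F + V = 65.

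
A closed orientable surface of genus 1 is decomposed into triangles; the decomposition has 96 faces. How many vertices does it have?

48

χ = 2 − 2·1 = 0, and every face is a triangle so 3F = 2E.
E = 3·96/2 = 144. Then V = 0 + E − F = 0 + 144 − 96 = 48.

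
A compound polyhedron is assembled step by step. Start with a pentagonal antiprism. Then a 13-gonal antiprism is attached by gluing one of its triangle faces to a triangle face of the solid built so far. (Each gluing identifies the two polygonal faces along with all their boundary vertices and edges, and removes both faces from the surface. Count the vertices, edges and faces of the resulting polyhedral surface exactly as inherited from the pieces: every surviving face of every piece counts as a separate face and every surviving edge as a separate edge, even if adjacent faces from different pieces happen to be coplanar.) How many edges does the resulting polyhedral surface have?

69

A pentagonal antiprism: V=10, E=20, F=12.
Attach a 13-gonal antiprism (V=26, E=52, F=28) along a 3-gon: merge 3 vertices and 3 edges, delete both glued faces → V=33, E=69, F=38.
Check: V − E + F = 33 − 69 + 38 = 2.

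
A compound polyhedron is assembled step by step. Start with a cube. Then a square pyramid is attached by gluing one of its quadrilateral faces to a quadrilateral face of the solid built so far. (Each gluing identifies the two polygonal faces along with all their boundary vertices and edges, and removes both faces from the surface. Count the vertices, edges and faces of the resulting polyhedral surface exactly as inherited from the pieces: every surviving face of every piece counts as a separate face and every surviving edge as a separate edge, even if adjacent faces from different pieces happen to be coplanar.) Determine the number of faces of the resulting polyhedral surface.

A cube: V=8, E=12, F=6.
Attach a square pyramid (V=5, E=8, F=5) along a 4-gon: merge 4 vertices and 4 edges, delete both glued faces → V=9, E=16, F=9.
Check: V − E + F = 9 − 16 + 9 = 2.

9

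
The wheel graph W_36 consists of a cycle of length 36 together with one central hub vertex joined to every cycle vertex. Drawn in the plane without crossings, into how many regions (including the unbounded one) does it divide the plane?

W_36 has V = 36 + 1 = 37 vertices and E = 2·36 = 72 edges.
By Euler's formula F = 2 − V + E = 2 − 37 + 72 = 37.

37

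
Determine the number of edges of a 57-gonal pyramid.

114

A pyramid on an n-gon base has one n-gon and n triangles: V = 57 + 1 = 58, E = 2·57 = 114, F = 57 + 1 = 58.
Check: V − E + F = 58 − 114 + 58 = 2.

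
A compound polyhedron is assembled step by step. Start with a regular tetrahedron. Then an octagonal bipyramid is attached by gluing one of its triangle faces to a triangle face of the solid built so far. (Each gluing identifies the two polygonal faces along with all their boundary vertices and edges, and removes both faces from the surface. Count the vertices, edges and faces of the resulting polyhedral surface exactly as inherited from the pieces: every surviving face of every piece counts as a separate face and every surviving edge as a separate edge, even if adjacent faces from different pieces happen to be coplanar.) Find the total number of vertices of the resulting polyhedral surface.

11

A regular tetrahedron: V=4, E=6, F=4.
Attach an octagonal bipyramid (V=10, E=24, F=16) along a 3-gon: merge 3 vertices and 3 edges, delete both glued faces → V=11, E=27, F=18.
Check: V − E + F = 11 − 27 + 18 = 2.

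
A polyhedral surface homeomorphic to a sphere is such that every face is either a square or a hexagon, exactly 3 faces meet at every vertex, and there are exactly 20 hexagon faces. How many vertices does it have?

48

Let x be the number of squares; then F = 20 + x.
Edge–face incidences: 2E = 6·20 + 4·x = 120 + 4x.
Every vertex has degree 3, so 3V = 2E.
Euler: V − E + F = 2 ⇒ (2E)/3 − E + (20 + x) = 2.
Multiply by 6: 2·(2E) − 3·(2E) + 6·(20 + x) = 12, i.e. 120 + 6x − (120 + 4x) = 12.
Collecting terms: 2x = 12, so x = 6.
Then 2E = 120 + 4·6 = 144, so E = 72, V = 2E/3 = 48, F = 20 + 6 = 26.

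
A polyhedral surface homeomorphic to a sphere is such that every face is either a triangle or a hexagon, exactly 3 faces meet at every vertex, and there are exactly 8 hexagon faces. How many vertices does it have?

Let x be the number of triangles; then F = 8 + x.
Edge–face incidences: 2E = 6·8 + 3·x = 48 + 3x.
Every vertex has degree 3, so 3V = 2E.
Euler: V − E + F = 2 ⇒ (2E)/3 − E + (8 + x) = 2.
Multiply by 6: 2·(2E) − 3·(2E) + 6·(8 + x) = 12, i.e. 48 + 6x − (48 + 3x) = 12.
Collecting terms: 3x = 12, so x = 4.
Then 2E = 48 + 3·4 = 60, so E = 30, V = 2E/3 = 20, F = 8 + 4 = 12.

20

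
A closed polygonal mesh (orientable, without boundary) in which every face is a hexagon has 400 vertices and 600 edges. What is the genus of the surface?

1

Every face is a hexagon and each edge borders two faces, so 6F = 2·600, giving F = 200.
χ = V − E + F = 400 − 600 + 200 = 0.
For a closed orientable surface χ = 2 − 2g, so g = (2 − (0))/2 = 1.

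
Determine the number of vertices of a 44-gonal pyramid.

A pyramid on an n-gon base has one n-gon and n triangles: V = 44 + 1 = 45, E = 2·44 = 88, F = 44 + 1 = 45.

45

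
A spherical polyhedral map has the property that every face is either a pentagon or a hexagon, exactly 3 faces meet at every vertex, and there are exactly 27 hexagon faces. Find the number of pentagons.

12

Let x be the number of pentagons; then F = 27 + x.
Edge–face incidences: 2E = 6·27 + 5·x = 162 + 5x.
Every vertex has degree 3, so 3V = 2E.
Euler: V − E + F = 2 ⇒ (2E)/3 − E + (27 + x) = 2.
Multiply by 6: 2·(2E) − 3·(2E) + 6·(27 + x) = 12, i.e. 162 + 6x − (162 + 5x) = 12.
Collecting terms: x = 12.
Then 2E = 162 + 5·12 = 222, so E = 111, V = 2E/3 = 74, F = 27 + 12 = 39.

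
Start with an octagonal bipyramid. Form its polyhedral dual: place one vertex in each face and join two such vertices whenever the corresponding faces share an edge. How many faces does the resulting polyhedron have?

The base solid has V = 10, E = 24, F = 16.
The dual swaps V and F and preserves E: V′ = F = 16, E′ = E = 24, F′ = V = 10.

10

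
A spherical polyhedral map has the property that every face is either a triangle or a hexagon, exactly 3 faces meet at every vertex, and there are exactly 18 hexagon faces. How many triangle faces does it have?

Let x be the number of triangles; then F = 18 + x.
Edge–face incidences: 2E = 6·18 + 3·x = 108 + 3x.
Every vertex has degree 3, so 3V = 2E.
Euler: V − E + F = 2 ⇒ (2E)/3 − E + (18 + x) = 2.
Multiply by 6: 2·(2E) − 3·(2E) + 6·(18 + x) = 12, i.e. 108 + 6x − (108 + 3x) = 12.
Collecting terms: 3x = 12, so x = 4.
Then 2E = 108 + 3·4 = 120, so E = 60, V = 2E/3 = 40, F = 18 + 4 = 22.

4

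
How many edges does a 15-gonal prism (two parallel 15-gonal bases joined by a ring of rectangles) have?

A prism on an n-gon has two n-gon bases and n rectangular sides: V = 2·15 = 30, E = 3·15 = 45, F = 15 + 2 = 17.
Check: V − E + F = 30 − 45 + 17 = 2.

45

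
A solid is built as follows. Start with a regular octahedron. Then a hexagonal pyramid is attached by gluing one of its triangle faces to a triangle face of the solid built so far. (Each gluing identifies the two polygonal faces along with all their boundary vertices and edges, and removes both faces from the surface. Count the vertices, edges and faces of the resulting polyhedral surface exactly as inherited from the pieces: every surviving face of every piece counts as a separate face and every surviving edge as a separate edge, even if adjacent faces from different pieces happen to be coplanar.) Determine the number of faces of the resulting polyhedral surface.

A regular octahedron: V=6, E=12, F=8.
Attach a hexagonal pyramid (V=7, E=12, F=7) along a 3-gon: merge 3 vertices and 3 edges, delete both glued faces → V=10, E=21, F=13.
Check: V − E + F = 10 − 21 + 13 = 2.

13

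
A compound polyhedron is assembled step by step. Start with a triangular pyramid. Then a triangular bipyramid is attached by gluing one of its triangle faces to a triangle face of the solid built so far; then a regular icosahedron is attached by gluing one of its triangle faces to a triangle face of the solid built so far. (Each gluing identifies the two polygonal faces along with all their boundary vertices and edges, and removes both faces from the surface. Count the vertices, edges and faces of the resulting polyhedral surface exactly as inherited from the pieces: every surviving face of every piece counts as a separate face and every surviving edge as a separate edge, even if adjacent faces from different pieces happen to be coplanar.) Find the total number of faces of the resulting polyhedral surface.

A triangular pyramid: V=4, E=6, F=4.
Attach a triangular bipyramid (V=5, E=9, F=6) along a 3-gon: merge 3 vertices and 3 edges, delete both glued faces → V=6, E=12, F=8.
Attach a regular icosahedron (V=12, E=30, F=20) along a 3-gon: merge 3 vertices and 3 edges, delete both glued faces → V=15, E=39, F=26.
Check: V − E + F = 15 − 39 + 26 = 2.

26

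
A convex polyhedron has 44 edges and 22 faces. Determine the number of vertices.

24

Here V − E + F = 2.
V = 2 + E − F = 2 + 44 − 22 = 24.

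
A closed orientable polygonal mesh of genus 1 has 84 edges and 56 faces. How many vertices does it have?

28

For a closed orientable surface of genus 1, χ = 2 − 2·1 = 0.
V = 0 + E − F = 0 + 84 − 56 = 28.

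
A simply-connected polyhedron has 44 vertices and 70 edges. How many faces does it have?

28

Here V − E + F = 2.
F = 2 − V + E = 2 − 44 + 70 = 28.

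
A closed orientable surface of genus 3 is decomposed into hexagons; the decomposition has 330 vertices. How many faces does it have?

χ = 2 − 2·3 = -4, and every face is a hexagon so 6F = 2E.
V − E + F = -4 with E = 6F/2 gives 330 − (6/2 − 1)·F = -4, so F = 167 and E = 501.

167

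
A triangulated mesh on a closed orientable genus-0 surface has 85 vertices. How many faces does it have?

χ = 2 − 2·0 = 2, and every face is a triangle so 3F = 2E.
V − E + F = 2 with E = 3F/2 gives 85 − (3/2 − 1)·F = 2, so F = 166 and E = 249.

166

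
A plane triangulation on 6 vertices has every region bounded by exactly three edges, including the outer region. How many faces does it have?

In a plane triangulation 3F = 2E and V − E + F = 2, so F = 2V − 4 = 2·6 − 4 = 8.

8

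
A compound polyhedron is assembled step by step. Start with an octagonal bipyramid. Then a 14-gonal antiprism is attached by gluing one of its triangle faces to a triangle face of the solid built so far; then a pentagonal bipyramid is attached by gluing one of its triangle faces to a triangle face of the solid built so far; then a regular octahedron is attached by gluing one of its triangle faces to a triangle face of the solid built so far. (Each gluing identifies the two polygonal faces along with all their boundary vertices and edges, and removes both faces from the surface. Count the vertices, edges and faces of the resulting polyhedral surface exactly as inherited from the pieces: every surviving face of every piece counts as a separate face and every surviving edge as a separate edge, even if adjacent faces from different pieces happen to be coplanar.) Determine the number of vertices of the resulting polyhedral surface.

42

An octagonal bipyramid: V=10, E=24, F=16.
Attach a 14-gonal antiprism (V=28, E=56, F=30) along a 3-gon: merge 3 vertices and 3 edges, delete both glued faces → V=35, E=77, F=44.
Attach a pentagonal bipyramid (V=7, E=15, F=10) along a 3-gon: merge 3 vertices and 3 edges, delete both glued faces → V=39, E=89, F=52.
Attach a regular octahedron (V=6, E=12, F=8) along a 3-gon: merge 3 vertices and 3 edges, delete both glued faces → V=42, E=98, F=58.
Check: V − E + F = 42 − 98 + 58 = 2.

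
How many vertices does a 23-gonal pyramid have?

A pyramid on an n-gon base has one n-gon and n triangles: V = 23 + 1 = 24, E = 2·23 = 46, F = 23 + 1 = 24.
Check: V − E + F = 24 − 46 + 24 = 2.

24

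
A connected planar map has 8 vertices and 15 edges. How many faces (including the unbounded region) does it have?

9

Euler's formula for a connected plane graph: V − E + F = 2, so F = 2 − 8 + 15 = 9.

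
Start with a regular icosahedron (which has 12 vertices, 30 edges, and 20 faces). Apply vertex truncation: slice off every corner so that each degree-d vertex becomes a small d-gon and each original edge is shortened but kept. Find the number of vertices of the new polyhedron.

60

Truncation replaces each original edge-end by a new vertex, so V′ = 2E = 60.
Each original edge survives, and each old vertex of degree d contributes d new edges; summing degrees gives Σd = 2E, so E′ = E + 2E = 3E = 90.
Each original face survives and each original vertex becomes one new face: F′ = F + V = 32.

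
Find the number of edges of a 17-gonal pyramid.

34

A pyramid on an n-gon base has one n-gon and n triangles: V = 17 + 1 = 18, E = 2·17 = 34, F = 17 + 1 = 18.
Check: V − E + F = 18 − 34 + 18 = 2.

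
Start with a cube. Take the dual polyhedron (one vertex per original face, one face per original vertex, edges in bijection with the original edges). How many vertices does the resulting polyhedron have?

The base solid has V = 8, E = 12, F = 6.
The dual swaps V and F and preserves E: V′ = F = 6, E′ = E = 12, F′ = V = 8.

6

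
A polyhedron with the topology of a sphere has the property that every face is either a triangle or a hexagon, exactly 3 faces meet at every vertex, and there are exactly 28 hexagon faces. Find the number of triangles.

Let x be the number of triangles; then F = 28 + x.
Edge–face incidences: 2E = 6·28 + 3·x = 168 + 3x.
Every vertex has degree 3, so 3V = 2E.
Euler: V − E + F = 2 ⇒ (2E)/3 − E + (28 + x) = 2.
Multiply by 6: 2·(2E) − 3·(2E) + 6·(28 + x) = 12, i.e. 168 + 6x − (168 + 3x) = 12.
Collecting terms: 3x = 12, so x = 4.
Then 2E = 168 + 3·4 = 180, so E = 90, V = 2E/3 = 60, F = 28 + 4 = 32.

4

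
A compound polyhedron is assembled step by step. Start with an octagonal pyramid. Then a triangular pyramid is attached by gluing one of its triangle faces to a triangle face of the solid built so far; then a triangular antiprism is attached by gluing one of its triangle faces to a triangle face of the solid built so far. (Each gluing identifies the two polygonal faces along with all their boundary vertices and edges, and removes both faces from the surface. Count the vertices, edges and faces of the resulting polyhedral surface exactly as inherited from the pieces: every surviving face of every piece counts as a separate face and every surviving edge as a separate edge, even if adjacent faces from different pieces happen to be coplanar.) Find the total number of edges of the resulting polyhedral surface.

An octagonal pyramid: V=9, E=16, F=9.
Attach a triangular pyramid (V=4, E=6, F=4) along a 3-gon: merge 3 vertices and 3 edges, delete both glued faces → V=10, E=19, F=11.
Attach a triangular antiprism (V=6, E=12, F=8) along a 3-gon: merge 3 vertices and 3 edges, delete both glued faces → V=13, E=28, F=17.
Check: V − E + F = 13 − 28 + 17 = 2.

28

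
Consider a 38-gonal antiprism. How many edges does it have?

An antiprism on an n-gon has two n-gon caps and 2n triangles: V = 2·38 = 76, E = 4·38 = 152, F = 2·38 + 2 = 78.

152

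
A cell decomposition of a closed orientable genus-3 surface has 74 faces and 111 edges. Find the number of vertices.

33

For a closed orientable surface of genus 3, χ = 2 − 2·3 = -4.
V = -4 + E − F = -4 + 111 − 74 = 33.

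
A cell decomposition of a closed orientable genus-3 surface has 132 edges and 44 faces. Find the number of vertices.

84

For a closed orientable surface of genus 3, χ = 2 − 2·3 = -4.
V = -4 + E − F = -4 + 132 − 44 = 84.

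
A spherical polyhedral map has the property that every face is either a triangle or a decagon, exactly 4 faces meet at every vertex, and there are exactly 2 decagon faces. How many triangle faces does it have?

20

Let x be the number of triangles; then F = 2 + x.
Edge–face incidences: 2E = 10·2 + 3·x = 20 + 3x.
Every vertex has degree 4, so 4V = 2E.
Euler: V − E + F = 2 ⇒ (2E)/4 − E + (2 + x) = 2.
Multiply by 8: 2·(2E) − 4·(2E) + 8·(2 + x) = 16, i.e. 16 + 8x − 2·(20 + 3x) = 16.
Collecting terms: 2x − 24 = 16, so 2x = 40, so x = 20.
Then 2E = 20 + 3·20 = 80, so E = 40, V = 2E/4 = 20, F = 2 + 20 = 22.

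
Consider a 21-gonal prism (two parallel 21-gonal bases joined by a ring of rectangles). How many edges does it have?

A prism on an n-gon has two n-gon bases and n rectangular sides: V = 2·21 = 42, E = 3·21 = 63, F = 21 + 2 = 23.
Check: V − E + F = 42 − 63 + 23 = 2.

63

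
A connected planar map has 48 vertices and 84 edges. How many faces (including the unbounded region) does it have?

Euler's formula for a connected plane graph: V − E + F = 2, so F = 2 − 48 + 84 = 38.

38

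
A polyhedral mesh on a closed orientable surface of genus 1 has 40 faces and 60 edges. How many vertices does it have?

For a closed orientable surface of genus 1, χ = 2 − 2·1 = 0.
V = 0 + E − F = 0 + 60 − 40 = 20.

20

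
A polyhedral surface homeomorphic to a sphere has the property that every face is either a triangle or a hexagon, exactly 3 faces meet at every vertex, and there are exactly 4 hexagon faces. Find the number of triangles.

Let x be the number of triangles; then F = 4 + x.
Edge–face incidences: 2E = 6·4 + 3·x = 24 + 3x.
Every vertex has degree 3, so 3V = 2E.
Euler: V − E + F = 2 ⇒ (2E)/3 − E + (4 + x) = 2.
Multiply by 6: 2·(2E) − 3·(2E) + 6·(4 + x) = 12, i.e. 24 + 6x − (24 + 3x) = 12.
Collecting terms: 3x = 12, so x = 4.
Then 2E = 24 + 3·4 = 36, so E = 18, V = 2E/3 = 12, F = 4 + 4 = 8.

4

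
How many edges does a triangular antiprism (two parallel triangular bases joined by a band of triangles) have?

12

An antiprism on an n-gon has two n-gon caps and 2n triangles: V = 2·3 = 6, E = 4·3 = 12, F = 2·3 + 2 = 8.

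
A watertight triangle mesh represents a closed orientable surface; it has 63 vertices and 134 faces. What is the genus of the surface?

3

Every face is a triangle, so 2E = 3·134 = 402, giving E = 201.
χ = V − E + F = 63 − 201 + 134 = -4.
For a closed orientable surface χ = 2 − 2g, so g = (2 − (-4))/2 = 3.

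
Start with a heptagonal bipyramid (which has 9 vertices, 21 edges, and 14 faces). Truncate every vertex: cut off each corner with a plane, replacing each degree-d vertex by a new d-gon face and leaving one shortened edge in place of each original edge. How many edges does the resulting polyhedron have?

63

Truncation replaces each original edge-end by a new vertex, so V′ = 2E = 42.
Each original edge survives, and each old vertex of degree d contributes d new edges; summing degrees gives Σd = 2E, so E′ = E + 2E = 3E = 63.
Each original face survives and each original vertex becomes one new face: F′ = F + V = 23.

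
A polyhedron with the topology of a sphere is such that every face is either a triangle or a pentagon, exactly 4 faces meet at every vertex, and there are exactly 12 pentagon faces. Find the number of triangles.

Let x be the number of triangles; then F = 12 + x.
Edge–face incidences: 2E = 5·12 + 3·x = 60 + 3x.
Every vertex has degree 4, so 4V = 2E.
Euler: V − E + F = 2 ⇒ (2E)/4 − E + (12 + x) = 2.
Multiply by 8: 2·(2E) − 4·(2E) + 8·(12 + x) = 16, i.e. 96 + 8x − 2·(60 + 3x) = 16.
Collecting terms: 2x − 24 = 16, so 2x = 40, so x = 20.
Then 2E = 60 + 3·20 = 120, so E = 60, V = 2E/4 = 30, F = 12 + 20 = 32.

20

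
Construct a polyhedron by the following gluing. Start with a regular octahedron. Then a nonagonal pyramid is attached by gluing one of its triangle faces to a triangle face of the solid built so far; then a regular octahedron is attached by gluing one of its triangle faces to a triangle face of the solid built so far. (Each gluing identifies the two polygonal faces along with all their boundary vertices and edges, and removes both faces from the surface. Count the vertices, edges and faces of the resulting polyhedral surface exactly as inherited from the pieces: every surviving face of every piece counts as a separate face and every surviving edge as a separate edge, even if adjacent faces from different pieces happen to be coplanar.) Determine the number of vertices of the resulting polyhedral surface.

16

A regular octahedron: V=6, E=12, F=8.
Attach a nonagonal pyramid (V=10, E=18, F=10) along a 3-gon: merge 3 vertices and 3 edges, delete both glued faces → V=13, E=27, F=16.
Attach a regular octahedron (V=6, E=12, F=8) along a 3-gon: merge 3 vertices and 3 edges, delete both glued faces → V=16, E=36, F=22.
Check: V − E + F = 16 − 36 + 22 = 2.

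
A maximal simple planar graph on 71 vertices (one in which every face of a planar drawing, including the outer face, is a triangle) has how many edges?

In a plane triangulation 3F = 2E and V − E + F = 2, so E = 3V − 6 = 3·71 − 6 = 207.

207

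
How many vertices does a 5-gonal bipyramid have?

A bipyramid over an n-gon has 2n triangular faces and n + 2 vertices: V = 5 + 2 = 7, E = 3·5 = 15, F = 2·5 = 10.

7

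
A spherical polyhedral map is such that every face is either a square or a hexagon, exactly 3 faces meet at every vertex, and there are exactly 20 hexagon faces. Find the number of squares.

6

Let x be the number of squares; then F = 20 + x.
Edge–face incidences: 2E = 6·20 + 4·x = 120 + 4x.
Every vertex has degree 3, so 3V = 2E.
Euler: V − E + F = 2 ⇒ (2E)/3 − E + (20 + x) = 2.
Multiply by 6: 2·(2E) − 3·(2E) + 6·(20 + x) = 12, i.e. 120 + 6x − (120 + 4x) = 12.
Collecting terms: 2x = 12, so x = 6.
Then 2E = 120 + 4·6 = 144, so E = 72, V = 2E/3 = 48, F = 20 + 6 = 26.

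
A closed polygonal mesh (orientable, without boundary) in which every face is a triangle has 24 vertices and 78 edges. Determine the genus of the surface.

2

Every face is a triangle and each edge borders two faces, so 3F = 2·78, giving F = 52.
χ = V − E + F = 24 − 78 + 52 = -2.
For a closed orientable surface χ = 2 − 2g, so g = (2 − (-2))/2 = 2.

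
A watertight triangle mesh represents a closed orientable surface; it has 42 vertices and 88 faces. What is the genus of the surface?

2

Every face is a triangle, so 2E = 3·88 = 264, giving E = 132.
χ = V − E + F = 42 − 132 + 88 = -2.
For a closed orientable surface χ = 2 − 2g, so g = (2 − (-2))/2 = 2.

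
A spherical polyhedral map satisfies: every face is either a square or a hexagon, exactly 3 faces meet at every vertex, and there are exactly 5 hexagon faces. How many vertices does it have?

18

Let x be the number of squares; then F = 5 + x.
Edge–face incidences: 2E = 6·5 + 4·x = 30 + 4x.
Every vertex has degree 3, so 3V = 2E.
Euler: V − E + F = 2 ⇒ (2E)/3 − E + (5 + x) = 2.
Multiply by 6: 2·(2E) − 3·(2E) + 6·(5 + x) = 12, i.e. 30 + 6x − (30 + 4x) = 12.
Collecting terms: 2x = 12, so x = 6.
Then 2E = 30 + 4·6 = 54, so E = 27, V = 2E/3 = 18, F = 5 + 6 = 11.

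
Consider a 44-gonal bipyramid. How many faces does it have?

88

A bipyramid over an n-gon has 2n triangular faces and n + 2 vertices: V = 44 + 2 = 46, E = 3·44 = 132, F = 2·44 = 88.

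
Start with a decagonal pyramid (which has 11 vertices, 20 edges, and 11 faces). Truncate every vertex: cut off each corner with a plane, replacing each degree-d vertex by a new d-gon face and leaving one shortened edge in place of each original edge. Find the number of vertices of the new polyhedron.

Truncation replaces each original edge-end by a new vertex, so V′ = 2E = 40.
Each original edge survives, and each old vertex of degree d contributes d new edges; summing degrees gives Σd = 2E, so E′ = E + 2E = 3E = 60.
Each original face survives and each original vertex becomes one new face: F′ = F + V = 22.

40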